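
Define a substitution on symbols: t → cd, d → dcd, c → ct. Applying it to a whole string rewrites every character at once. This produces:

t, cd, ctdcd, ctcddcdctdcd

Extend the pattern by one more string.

ctcdctdcddcdctdcdctcddcdctdcd

Apply φ to ctcddcdctdcd symbol by symbol: c→ct, t→cd, c→ct, d→dcd, d→dcd, c→ct, d→dcd, c→ct, t→cd, d→dcd, c→ct, d→dcd; joined: ct cd ct dcd dcd ct dcd ct cd dcd ct dcd.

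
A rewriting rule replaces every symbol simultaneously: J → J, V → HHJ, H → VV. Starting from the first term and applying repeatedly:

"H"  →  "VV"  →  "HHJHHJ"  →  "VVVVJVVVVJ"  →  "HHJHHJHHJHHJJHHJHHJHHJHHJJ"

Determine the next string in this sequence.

φ(HHJHHJHHJHHJJHHJHHJHHJHHJJ) expands symbol-by-symbol to VV VV J VV VV J VV VV J VV VV J J VV VV J VV VV J VV VV J VV VV J J; joining the 26 pieces gives the next term.

VVVVJVVVVJVVVVJVVVVJJVVVVJVVVVJVVVVJVVVVJJ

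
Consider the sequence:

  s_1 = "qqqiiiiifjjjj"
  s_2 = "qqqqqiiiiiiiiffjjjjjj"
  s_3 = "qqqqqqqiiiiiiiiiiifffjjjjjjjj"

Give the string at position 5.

Term n consists of 2n+1 q's, followed by 3n+2 i's, followed by n f's, followed by 2n+2 j's (n = 1, 2, …).
At n = 5 the blocks have lengths 11, 17, 5, 12.

qqqqqqqqqqqiiiiiiiiiiiiiiiiifffffjjjjjjjjjjjj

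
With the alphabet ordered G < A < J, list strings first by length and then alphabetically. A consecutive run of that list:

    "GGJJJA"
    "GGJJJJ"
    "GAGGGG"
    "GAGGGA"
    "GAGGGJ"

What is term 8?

GAGGAJ

Continuing the enumeration 3 steps past GAGGGJ: GAGGGJ → GAGGAG → GAGGAA → (answer).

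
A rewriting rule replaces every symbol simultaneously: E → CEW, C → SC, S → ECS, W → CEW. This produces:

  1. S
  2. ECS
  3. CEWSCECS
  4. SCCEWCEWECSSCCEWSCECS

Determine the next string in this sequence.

Applying the rule to each of the 21 symbols of SCCEWCEWECSSCCEWSCECS gives the pieces ECS SC SC CEW CEW SC CEW CEW CEW SC ECS ECS SC SC CEW CEW ECS SC CEW SC ECS, which concatenate to the answer.

ECSSCSCCEWCEWSCCEWCEWCEWSCECSECSSCSCCEWCEWECSSCCEWSCECS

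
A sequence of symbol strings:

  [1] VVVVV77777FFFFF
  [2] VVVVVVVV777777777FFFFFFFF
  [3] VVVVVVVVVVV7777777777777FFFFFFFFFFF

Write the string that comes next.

The n-th term is 3n+2 V's then 4n+1 7's then 3n+2 F's (n = 1, 2, …).
For the next term, n = 4, so the run lengths are 14, 17, 14.

VVVVVVVVVVVVVV77777777777777777FFFFFFFFFFFFFF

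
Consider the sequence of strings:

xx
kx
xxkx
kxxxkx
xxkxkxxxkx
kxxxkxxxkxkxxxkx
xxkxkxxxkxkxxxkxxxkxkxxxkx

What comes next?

This is a Fibonacci-style word recurrence s(k) = s(k−2)·s(k−1): e.g. xx·kx = xxkx.
The next term joins kxxxkxxxkxkxxxkx and xxkxkxxxkxkxxxkxxxkxkxxxkx.

kxxxkxxxkxkxxxkxxxkxkxxxkxkxxxkxxxkxkxxxkx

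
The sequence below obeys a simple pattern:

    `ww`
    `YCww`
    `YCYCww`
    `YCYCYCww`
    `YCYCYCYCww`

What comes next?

YCYCYCYCYCww

Each term is the previous one with YC prepended.
One more step from YCYCYCYCww gives the answer.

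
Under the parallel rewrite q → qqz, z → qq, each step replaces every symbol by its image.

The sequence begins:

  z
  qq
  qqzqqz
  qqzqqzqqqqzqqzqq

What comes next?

Rewriting the 16 symbols of qqzqqzqqqqzqqzqq one by one yields qqz qqz qq qqz qqz qq qqz qqz qqz qqz qq qqz qqz qq qqz qqz; concatenated:

qqzqqzqqqqzqqzqqqqzqqzqqzqqzqqqqzqqzqqqqzqqz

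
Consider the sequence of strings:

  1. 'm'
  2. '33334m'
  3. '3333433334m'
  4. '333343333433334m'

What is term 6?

3333433334333343333433334m

Each term is the previous one with 33334 prepended.
From 333343333433334m, 2 further steps: 333343333433334m → 33334333343333433334m → (answer).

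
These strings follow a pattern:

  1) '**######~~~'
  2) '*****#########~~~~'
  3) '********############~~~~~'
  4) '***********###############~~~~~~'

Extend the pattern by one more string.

**************##################~~~~~~~

Reading off run lengths: * runs 2, 5, 8, 11; # runs 6, 9, 12, 15; ~ runs 3, 4, 5, 6 — each is linear in n (n = 1, 2, …).
At n = 5 the blocks have lengths 14, 18, 7.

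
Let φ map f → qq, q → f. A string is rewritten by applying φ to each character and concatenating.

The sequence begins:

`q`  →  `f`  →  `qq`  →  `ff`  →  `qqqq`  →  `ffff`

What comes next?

qqqqqqqq

Rewriting each symbol of ffff: f→qq, f→qq, f→qq, f→qq, which concatenates to qq qq qq qq.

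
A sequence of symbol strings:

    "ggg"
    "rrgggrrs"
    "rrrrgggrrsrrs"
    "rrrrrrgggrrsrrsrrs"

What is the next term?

Every step adds rr to the front and rrs to the end of the previous string.
Applying this once more to rrrrrrgggrrsrrsrrs:

rrrrrrrrgggrrsrrsrrsrrs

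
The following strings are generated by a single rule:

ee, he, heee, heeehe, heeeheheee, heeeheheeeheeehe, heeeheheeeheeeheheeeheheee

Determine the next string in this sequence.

Each term (from the third on) is the previous term followed by the one before it: term 3 = he·ee = heee.
So term 8 is heeeheheeeheeeheheeeheheee·heeeheheeeheeehe.

heeeheheeeheeeheheeeheheeeheeeheheeeheeehe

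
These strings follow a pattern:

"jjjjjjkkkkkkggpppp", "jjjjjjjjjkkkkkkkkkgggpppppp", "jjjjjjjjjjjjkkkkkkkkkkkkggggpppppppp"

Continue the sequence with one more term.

jjjjjjjjjjjjjjjkkkkkkkkkkkkkkkgggggpppppppppp

Term n consists of 3n j's, followed by 3n k's, followed by n g's, followed by 2n p's, where the shown terms are n = 2, 3, 4.
For the next term, n = 5, so the run lengths are 15, 15, 5, 10.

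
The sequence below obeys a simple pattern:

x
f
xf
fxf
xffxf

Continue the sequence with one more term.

fxfxffxf

From term 3 onward, concatenate the second-to-last term with the last: x·f = xf, f·xf = fxf, …
So term 6 is fxf·xffxf.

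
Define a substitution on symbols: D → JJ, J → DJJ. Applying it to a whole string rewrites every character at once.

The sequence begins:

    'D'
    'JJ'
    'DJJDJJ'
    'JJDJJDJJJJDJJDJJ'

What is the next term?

DJJDJJJJDJJDJJJJDJJDJJDJJDJJJJDJJDJJJJDJJDJJ

Replace each of the 16 characters of JJDJJDJJJJDJJDJJ in place — DJJ DJJ JJ DJJ DJJ JJ DJJ DJJ DJJ DJJ JJ DJJ DJJ JJ DJJ DJJ — and concatenate.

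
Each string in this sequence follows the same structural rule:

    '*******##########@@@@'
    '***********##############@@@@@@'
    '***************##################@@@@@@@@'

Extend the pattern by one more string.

*******************######################@@@@@@@@@@

Each string has the form *^{4n-1} #^{4n+2} @^{2n}, where the shown terms are n = 2, 3, 4.
Setting n = 5 gives 19, 22, 10 characters in each block.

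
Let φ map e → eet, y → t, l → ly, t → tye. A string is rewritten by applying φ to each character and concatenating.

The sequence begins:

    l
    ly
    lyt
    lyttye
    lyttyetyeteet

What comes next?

Replace each of the 13 characters of lyttyetyeteet in place — ly t tye tye t eet tye t eet tye eet eet tye — and concatenate.

lyttyetyeteettyeteettyeeeteettye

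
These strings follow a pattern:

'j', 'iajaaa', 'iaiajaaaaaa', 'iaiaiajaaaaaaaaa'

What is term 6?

Every step adds ia to the front and aaa to the end of the previous string.
From iaiaiajaaaaaaaaa, 2 further steps: iaiaiajaaaaaaaaa → iaiaiaiajaaaaaaaaaaaa → (answer).

iaiaiaiaiajaaaaaaaaaaaaaaa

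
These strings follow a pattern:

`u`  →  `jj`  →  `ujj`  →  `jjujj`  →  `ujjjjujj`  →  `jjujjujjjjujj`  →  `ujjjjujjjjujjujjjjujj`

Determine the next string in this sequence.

jjujjujjjjujjujjjjujjjjujjujjjjujj

This is a Fibonacci-style word recurrence s(k) = s(k−2)·s(k−1): e.g. u·jj = ujj.
The next term joins jjujjujjjjujj and ujjjjujjjjujjujjjjujj.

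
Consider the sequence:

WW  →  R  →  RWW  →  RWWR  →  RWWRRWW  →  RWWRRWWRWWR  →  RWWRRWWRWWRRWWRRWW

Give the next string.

This is a Fibonacci-style word recurrence s(k) = s(k−1)·s(k−2): e.g. R·WW = RWW.
Continuing: RWWRRWWRWWRRWWRRWW · RWWRRWWRWWR gives term 8.

RWWRRWWRWWRRWWRRWWRWWRRWWRWWR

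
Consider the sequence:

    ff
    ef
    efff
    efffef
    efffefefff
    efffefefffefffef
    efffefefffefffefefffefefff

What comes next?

Each term (from the third on) is the previous term followed by the one before it: term 3 = ef·ff = efff.
The next term joins efffefefffefffefefffefefff and efffefefffefffef.

efffefefffefffefefffefefffefffefefffefffef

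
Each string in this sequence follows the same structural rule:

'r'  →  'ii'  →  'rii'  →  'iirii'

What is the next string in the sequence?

Each term (from the third on) is the two preceding terms concatenated in order: term 3 = r·ii = rii.
The next term joins rii and iirii.

riiiirii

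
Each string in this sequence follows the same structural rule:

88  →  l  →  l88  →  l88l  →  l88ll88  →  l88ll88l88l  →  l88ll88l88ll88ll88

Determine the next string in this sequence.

l88ll88l88ll88ll88l88ll88l88l

This is a Fibonacci-style word recurrence s(k) = s(k−1)·s(k−2): e.g. l·88 = l88.
The next term joins l88ll88l88ll88ll88 and l88ll88l88l.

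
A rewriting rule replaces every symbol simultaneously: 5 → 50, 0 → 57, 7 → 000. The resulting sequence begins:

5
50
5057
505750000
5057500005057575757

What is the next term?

φ(5057500005057575757) expands symbol-by-symbol to 50 57 50 000 50 57 57 57 57 50 57 50 000 50 000 50 000 50 000; joining the 19 pieces gives the next term.

5057500005057575757505750000500005000050000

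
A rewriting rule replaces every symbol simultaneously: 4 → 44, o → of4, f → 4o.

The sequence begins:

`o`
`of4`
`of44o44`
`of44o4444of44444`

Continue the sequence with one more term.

Replace each of the 16 characters of of44o4444of44444 in place — of4 4o 44 44 of4 44 44 44 44 of4 4o 44 44 44 44 44 — and concatenate.

of44o4444of444444444of44o4444444444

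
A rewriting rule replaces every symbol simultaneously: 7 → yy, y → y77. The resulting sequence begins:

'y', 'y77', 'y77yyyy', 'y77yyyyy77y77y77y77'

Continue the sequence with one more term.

Rewriting the 19 symbols of y77yyyyy77y77y77y77 one by one yields y77 yy yy y77 y77 y77 y77 y77 yy yy y77 yy yy y77 yy yy y77 yy yy; concatenated:

y77yyyyy77y77y77y77y77yyyyy77yyyyy77yyyyy77yyyy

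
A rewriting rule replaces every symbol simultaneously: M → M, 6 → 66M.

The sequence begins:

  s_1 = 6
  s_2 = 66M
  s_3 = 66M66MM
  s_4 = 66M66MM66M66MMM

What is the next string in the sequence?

Applying the rule to each of the 15 symbols of 66M66MM66M66MMM gives the pieces 66M 66M M 66M 66M M M 66M 66M M 66M 66M M M M, which concatenate to the answer.

66M66MM66M66MMM66M66MM66M66MMMM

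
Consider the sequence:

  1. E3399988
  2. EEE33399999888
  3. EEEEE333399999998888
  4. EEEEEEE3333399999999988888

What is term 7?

EEEEEEEEEEEEE3333333399999999999999988888888

Each string has the form E^{2n-1} 3^{n+1} 9^{2n+1} 8^{n+1} (n = 1, 2, …).
For term 7, n = 7, so the run lengths are 13, 8, 15, 8.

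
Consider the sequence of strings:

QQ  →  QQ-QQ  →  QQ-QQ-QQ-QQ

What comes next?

s(k+1) = s(k)·-·s(k) — each term doubles the last with '-' between the halves.
So the next term is two copies of QQ-QQ-QQ-QQ with '-' between the halves.

QQ-QQ-QQ-QQ-QQ-QQ-QQ-QQ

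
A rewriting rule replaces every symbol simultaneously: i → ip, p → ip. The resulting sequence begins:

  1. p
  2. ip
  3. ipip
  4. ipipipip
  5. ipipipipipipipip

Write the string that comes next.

Replace each of the 16 characters of ipipipipipipipip in place — ip ip ip ip ip ip ip ip ip ip ip ip ip ip ip ip — and concatenate.

ipipipipipipipipipipipipipipipip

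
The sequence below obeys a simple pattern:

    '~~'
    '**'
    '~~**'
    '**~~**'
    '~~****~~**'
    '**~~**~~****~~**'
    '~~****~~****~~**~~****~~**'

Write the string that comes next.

**~~**~~****~~**~~****~~****~~**~~****~~**

From term 3 onward, concatenate the second-to-last term with the last: ~~·** = ~~**, **·~~** = **~~**, …
So term 8 is **~~**~~****~~**·~~****~~****~~**~~****~~**.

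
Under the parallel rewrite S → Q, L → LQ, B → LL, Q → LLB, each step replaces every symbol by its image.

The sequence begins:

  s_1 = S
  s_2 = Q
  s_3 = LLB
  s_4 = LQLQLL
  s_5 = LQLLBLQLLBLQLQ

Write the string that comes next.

Rewriting the 14 symbols of LQLLBLQLLBLQLQ one by one yields LQ LLB LQ LQ LL LQ LLB LQ LQ LL LQ LLB LQ LLB; concatenated:

LQLLBLQLQLLLQLLBLQLQLLLQLLBLQLLB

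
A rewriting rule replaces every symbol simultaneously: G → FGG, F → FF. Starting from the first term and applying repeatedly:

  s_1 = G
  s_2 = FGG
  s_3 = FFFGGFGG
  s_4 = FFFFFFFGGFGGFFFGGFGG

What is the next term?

FFFFFFFFFFFFFFFGGFGGFFFGGFGGFFFFFFFGGFGGFFFGGFGG

φ(FFFFFFFGGFGGFFFGGFGG) expands symbol-by-symbol to FF FF FF FF FF FF FF FGG FGG FF FGG FGG FF FF FF FGG FGG FF FGG FGG; joining the 20 pieces gives the next term.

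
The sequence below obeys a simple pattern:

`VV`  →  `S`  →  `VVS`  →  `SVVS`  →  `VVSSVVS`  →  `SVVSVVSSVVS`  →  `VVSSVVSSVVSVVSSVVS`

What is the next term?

Each term (from the third on) is the two preceding terms concatenated in order: term 3 = VV·S = VVS.
So term 8 is SVVSVVSSVVS·VVSSVVSSVVSVVSSVVS.

SVVSVVSSVVSVVSSVVSSVVSVVSSVVS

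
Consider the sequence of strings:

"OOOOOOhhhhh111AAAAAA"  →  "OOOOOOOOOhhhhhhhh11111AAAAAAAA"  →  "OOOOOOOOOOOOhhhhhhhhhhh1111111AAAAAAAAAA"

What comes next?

OOOOOOOOOOOOOOOhhhhhhhhhhhhhh111111111AAAAAAAAAAAA

Term n consists of 3n O's, followed by 3n-1 h's, followed by 2n-1 1's, followed by 2n+2 A's, where the shown terms are n = 2, 3, 4.
For the next term, n = 5, so the run lengths are 15, 14, 9, 12.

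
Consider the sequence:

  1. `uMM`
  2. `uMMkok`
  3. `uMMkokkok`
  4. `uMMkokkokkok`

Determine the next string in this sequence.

Every step adds kok to the end: s(k+1) = s(k)·kok.
So the next term is uMMkokkokkok·kok.

uMMkokkokkokkok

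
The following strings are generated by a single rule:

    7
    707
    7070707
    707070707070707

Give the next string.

7070707070707070707070707070707

s(k+1) = s(k)·0·s(k) — each term doubles the last with '0' between the halves.
One more doubling of 707070707070707 gives the answer.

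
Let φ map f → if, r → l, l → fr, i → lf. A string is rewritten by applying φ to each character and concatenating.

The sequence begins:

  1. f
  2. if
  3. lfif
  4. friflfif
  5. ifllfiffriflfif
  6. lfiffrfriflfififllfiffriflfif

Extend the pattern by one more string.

Replace each of the 29 characters of lfiffrfriflfififllfiffriflfif in place — fr if lf if if l if l lf if fr if lf if lf if fr fr if lf if if l lf if fr if lf if — and concatenate.

friflfififlifllfiffriflfiflfiffrfriflfififllfiffriflfif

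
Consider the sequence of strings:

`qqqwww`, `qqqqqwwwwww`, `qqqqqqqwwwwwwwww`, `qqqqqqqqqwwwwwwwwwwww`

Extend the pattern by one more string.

Each string has the form q^{2n+1} w^{3n} (n = 1, 2, …).
At n = 5 the blocks have lengths 11, 15.

qqqqqqqqqqqwwwwwwwwwwwwwww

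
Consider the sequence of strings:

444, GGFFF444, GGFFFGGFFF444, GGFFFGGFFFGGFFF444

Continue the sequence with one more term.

GGFFFGGFFFGGFFFGGFFF444

The strings grow by a fixed prefix GGFFF each time.
So the next term is GGFFF·GGFFFGGFFFGGFFF444.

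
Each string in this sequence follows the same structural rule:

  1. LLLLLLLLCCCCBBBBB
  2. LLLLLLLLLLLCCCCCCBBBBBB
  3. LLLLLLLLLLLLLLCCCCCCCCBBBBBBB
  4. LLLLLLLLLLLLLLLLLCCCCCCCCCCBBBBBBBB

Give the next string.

The n-th term is 3n+2 L's then 2n C's then n+3 B's, where the shown terms are n = 2, 3, 4, 5.
Setting n = 6 gives 20, 12, 9 characters in each block.

LLLLLLLLLLLLLLLLLLLLCCCCCCCCCCCCBBBBBBBBB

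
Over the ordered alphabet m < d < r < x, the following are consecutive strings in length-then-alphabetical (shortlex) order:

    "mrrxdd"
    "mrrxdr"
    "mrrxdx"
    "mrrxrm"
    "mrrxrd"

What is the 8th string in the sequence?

mrrxxm

Continuing the enumeration 3 steps past mrrxrd: mrrxrd → mrrxrr → mrrxrx → (answer).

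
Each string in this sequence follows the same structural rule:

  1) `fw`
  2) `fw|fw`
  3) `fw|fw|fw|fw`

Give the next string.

Every step duplicates the string with '|' between the halves.
One more doubling of fw|fw|fw|fw gives the answer.

fw|fw|fw|fw|fw|fw|fw|fw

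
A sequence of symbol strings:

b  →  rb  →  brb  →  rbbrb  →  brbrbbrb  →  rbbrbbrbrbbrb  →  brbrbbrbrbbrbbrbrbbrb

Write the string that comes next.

rbbrbbrbrbbrbbrbrbbrbrbbrbbrbrbbrb

Each term (from the third on) is the two preceding terms concatenated in order: term 3 = b·rb = brb.
So term 8 is rbbrbbrbrbbrb·brbrbbrbrbbrbbrbrbbrb.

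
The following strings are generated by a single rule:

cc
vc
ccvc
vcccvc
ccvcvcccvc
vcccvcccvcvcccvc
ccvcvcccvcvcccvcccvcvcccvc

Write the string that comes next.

Each term (from the third on) is the two preceding terms concatenated in order: term 3 = cc·vc = ccvc.
So term 8 is vcccvcccvcvcccvc·ccvcvcccvcvcccvcccvcvcccvc.

vcccvcccvcvcccvcccvcvcccvcvcccvcccvcvcccvc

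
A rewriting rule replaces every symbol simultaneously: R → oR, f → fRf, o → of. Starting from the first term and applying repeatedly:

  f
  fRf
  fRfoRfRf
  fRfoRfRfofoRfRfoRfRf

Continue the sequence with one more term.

Rewriting the 20 symbols of fRfoRfRfofoRfRfoRfRf one by one yields fRf oR fRf of oR fRf oR fRf of fRf of oR fRf oR fRf of oR fRf oR fRf; concatenated:

fRfoRfRfofoRfRfoRfRfoffRfofoRfRfoRfRfofoRfRfoRfRf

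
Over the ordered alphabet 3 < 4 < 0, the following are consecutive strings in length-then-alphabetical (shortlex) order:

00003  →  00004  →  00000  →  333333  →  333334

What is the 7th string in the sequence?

Continuing the enumeration 2 steps past 333334: 333334 → 333330 → (answer).

333343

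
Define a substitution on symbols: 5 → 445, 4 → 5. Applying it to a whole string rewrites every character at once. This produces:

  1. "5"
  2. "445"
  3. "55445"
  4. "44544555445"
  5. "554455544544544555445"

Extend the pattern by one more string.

4454455544544544555445554455544544544555445

φ(554455544544544555445) expands symbol-by-symbol to 445 445 5 5 445 445 445 5 5 445 5 5 445 5 5 445 445 445 5 5 445; joining the 21 pieces gives the next term.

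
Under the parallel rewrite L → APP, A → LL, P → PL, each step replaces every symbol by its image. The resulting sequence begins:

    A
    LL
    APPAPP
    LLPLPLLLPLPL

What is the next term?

Rewriting each symbol of LLPLPLLLPLPL: L→APP, L→APP, P→PL, L→APP, P→PL, L→APP, L→APP, L→APP, P→PL, L→APP, P→PL, L→APP, which concatenates to APP APP PL APP PL APP APP APP PL APP PL APP.

APPAPPPLAPPPLAPPAPPAPPPLAPPPLAPP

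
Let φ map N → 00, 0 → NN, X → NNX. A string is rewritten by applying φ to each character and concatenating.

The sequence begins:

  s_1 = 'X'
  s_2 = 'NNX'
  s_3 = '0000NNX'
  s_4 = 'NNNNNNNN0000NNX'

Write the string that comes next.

Replace each of the 15 characters of NNNNNNNN0000NNX in place — 00 00 00 00 00 00 00 00 NN NN NN NN 00 00 NNX — and concatenate.

0000000000000000NNNNNNNN0000NNX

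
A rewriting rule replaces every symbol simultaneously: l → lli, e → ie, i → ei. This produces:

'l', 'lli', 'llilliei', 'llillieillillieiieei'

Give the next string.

Rewriting the 20 symbols of llillieillillieiieei one by one yields lli lli ei lli lli ei ie ei lli lli ei lli lli ei ie ei ei ie ie ei; concatenated:

llillieillillieiieeillillieillillieiieeieiieieei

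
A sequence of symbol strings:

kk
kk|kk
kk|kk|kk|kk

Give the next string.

Each string is two copies of the previous one joined by '|'.
So the next term is two copies of kk|kk|kk|kk with '|' between the halves.

kk|kk|kk|kk|kk|kk|kk|kk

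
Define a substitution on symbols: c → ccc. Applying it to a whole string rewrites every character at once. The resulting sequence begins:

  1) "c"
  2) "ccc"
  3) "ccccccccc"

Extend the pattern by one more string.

ccccccccccccccccccccccccccc

Apply φ to ccccccccc symbol by symbol: c→ccc, c→ccc, c→ccc, c→ccc, c→ccc, c→ccc, c→ccc, c→ccc, c→ccc; joined: ccc ccc ccc ccc ccc ccc ccc ccc ccc.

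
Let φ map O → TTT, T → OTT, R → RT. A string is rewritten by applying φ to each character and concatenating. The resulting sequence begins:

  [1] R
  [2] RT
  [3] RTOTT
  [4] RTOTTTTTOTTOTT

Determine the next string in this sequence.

Rewriting the 14 symbols of RTOTTTTTOTTOTT one by one yields RT OTT TTT OTT OTT OTT OTT OTT TTT OTT OTT TTT OTT OTT; concatenated:

RTOTTTTTOTTOTTOTTOTTOTTTTTOTTOTTTTTOTTOTT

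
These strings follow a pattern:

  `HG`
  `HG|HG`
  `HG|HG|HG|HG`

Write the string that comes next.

Each string is two copies of the previous one joined by '|'.
Doubling HG|HG|HG|HG with '|' between the halves:

HG|HG|HG|HG|HG|HG|HG|HG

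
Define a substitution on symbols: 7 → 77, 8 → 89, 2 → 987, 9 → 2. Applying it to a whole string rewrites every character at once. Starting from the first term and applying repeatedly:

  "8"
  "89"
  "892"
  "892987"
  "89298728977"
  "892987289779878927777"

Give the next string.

Rewriting the 21 symbols of 892987289779878927777 one by one yields 89 2 987 2 89 77 987 89 2 77 77 2 89 77 89 2 987 77 77 77 77; concatenated:

8929872897798789277772897789298777777777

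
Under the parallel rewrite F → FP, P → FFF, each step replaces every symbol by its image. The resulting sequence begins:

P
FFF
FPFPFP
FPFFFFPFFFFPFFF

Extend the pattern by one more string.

Applying the rule to each of the 15 symbols of FPFFFFPFFFFPFFF gives the pieces FP FFF FP FP FP FP FFF FP FP FP FP FFF FP FP FP, which concatenate to the answer.

FPFFFFPFPFPFPFFFFPFPFPFPFFFFPFPFP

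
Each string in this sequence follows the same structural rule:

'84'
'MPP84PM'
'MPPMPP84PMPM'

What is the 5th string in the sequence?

MPPMPPMPPMPP84PMPMPMPM

Each term wraps the previous one in MPP on the left and PM on the right.
From MPPMPP84PMPM, 2 further steps: MPPMPP84PMPM → MPPMPPMPP84PMPMPM → (answer).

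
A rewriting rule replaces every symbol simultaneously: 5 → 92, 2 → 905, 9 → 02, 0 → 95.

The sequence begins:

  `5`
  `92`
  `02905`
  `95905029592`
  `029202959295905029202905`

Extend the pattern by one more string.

Replace each of the 24 characters of 029202959295905029202905 in place — 95 905 02 905 95 905 02 92 02 905 02 92 02 95 92 95 905 02 905 95 905 02 95 92 — and concatenate.

9590502905959050292029050292029592959050290595905029592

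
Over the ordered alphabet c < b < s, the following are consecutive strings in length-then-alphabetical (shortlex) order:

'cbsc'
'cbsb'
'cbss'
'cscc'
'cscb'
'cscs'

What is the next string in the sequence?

csbc

Find the rightmost character of cscs below s, bump it to the next letter, and reset everything to its right to c.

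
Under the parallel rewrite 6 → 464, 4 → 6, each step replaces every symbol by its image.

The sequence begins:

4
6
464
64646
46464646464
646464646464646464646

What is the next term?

4646464646464646464646464646464646464646464

Applying the rule to each of the 21 symbols of 646464646464646464646 gives the pieces 464 6 464 6 464 6 464 6 464 6 464 6 464 6 464 6 464 6 464 6 464, which concatenate to the answer.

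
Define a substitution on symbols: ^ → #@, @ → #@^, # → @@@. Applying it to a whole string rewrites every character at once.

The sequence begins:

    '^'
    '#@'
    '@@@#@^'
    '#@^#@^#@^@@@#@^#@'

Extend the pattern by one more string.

Applying the rule to each of the 17 symbols of #@^#@^#@^@@@#@^#@ gives the pieces @@@ #@^ #@ @@@ #@^ #@ @@@ #@^ #@ #@^ #@^ #@^ @@@ #@^ #@ @@@ #@^, which concatenate to the answer.

@@@#@^#@@@@#@^#@@@@#@^#@#@^#@^#@^@@@#@^#@@@@#@^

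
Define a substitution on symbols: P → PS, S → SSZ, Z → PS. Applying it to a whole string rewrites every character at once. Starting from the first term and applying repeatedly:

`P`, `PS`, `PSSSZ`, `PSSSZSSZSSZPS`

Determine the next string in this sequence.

PSSSZSSZSSZPSSSZSSZPSSSZSSZPSPSSSZ

φ(PSSSZSSZSSZPS) expands symbol-by-symbol to PS SSZ SSZ SSZ PS SSZ SSZ PS SSZ SSZ PS PS SSZ; joining the 13 pieces gives the next term.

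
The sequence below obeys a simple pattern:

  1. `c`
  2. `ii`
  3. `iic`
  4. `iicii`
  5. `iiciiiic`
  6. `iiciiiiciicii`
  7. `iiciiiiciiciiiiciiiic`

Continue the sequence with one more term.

Each term (from the third on) is the previous term followed by the one before it: term 3 = ii·c = iic.
The next term joins iiciiiiciiciiiiciiiic and iiciiiiciicii.

iiciiiiciiciiiiciiiiciiciiiiciicii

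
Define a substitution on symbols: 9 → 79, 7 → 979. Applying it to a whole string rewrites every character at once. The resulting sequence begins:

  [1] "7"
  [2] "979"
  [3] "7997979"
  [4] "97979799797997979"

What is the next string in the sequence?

79979799797997979799797997979799797997979

Replace each of the 17 characters of 97979799797997979 in place — 79 979 79 979 79 979 79 79 979 79 979 79 79 979 79 979 79 — and concatenate.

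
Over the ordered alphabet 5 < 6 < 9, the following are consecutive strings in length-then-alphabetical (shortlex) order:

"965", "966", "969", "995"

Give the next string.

996

The successor of 995 increments the rightmost position that isn't already 9 and resets every position after it to 5.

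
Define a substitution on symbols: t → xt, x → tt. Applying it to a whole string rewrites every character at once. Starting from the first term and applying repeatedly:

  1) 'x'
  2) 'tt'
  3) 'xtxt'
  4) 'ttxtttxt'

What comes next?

Apply φ to ttxtttxt symbol by symbol: t→xt, t→xt, x→tt, t→xt, t→xt, t→xt, x→tt, t→xt; joined: xt xt tt xt xt xt tt xt.

xtxtttxtxtxtttxt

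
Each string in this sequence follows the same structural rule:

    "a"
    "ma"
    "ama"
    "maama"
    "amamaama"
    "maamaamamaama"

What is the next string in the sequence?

amamaamamaamaamamaama

This is a Fibonacci-style word recurrence s(k) = s(k−2)·s(k−1): e.g. a·ma = ama.
Continuing: amamaama · maamaamamaama gives term 7.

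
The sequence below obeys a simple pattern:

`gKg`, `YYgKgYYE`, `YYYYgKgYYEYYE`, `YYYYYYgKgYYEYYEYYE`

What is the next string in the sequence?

YYYYYYYYgKgYYEYYEYYEYYE

Every step adds YY to the front and YYE to the end of the previous string.
So the next term is YY·YYYYYYgKgYYEYYEYYE·YYE.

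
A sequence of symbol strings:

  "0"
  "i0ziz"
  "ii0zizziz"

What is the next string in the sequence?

s(k+1) = i·s(k)·ziz, so each term gains i as a prefix and ziz as a suffix.
Applying this once more to ii0zizziz:

iii0zizzizziz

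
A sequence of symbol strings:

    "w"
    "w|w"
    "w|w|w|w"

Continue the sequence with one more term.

s(k+1) = s(k)·|·s(k) — each term doubles the last with '|' between the halves.
One more doubling of w|w|w|w gives the answer.

w|w|w|w|w|w|w|w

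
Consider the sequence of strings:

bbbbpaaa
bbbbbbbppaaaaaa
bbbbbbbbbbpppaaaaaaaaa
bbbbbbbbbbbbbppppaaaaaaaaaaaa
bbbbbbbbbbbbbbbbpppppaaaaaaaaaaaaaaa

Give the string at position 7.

bbbbbbbbbbbbbbbbbbbbbbpppppppaaaaaaaaaaaaaaaaaaaaa

Term n consists of 3n+1 b's, followed by n p's, followed by 3n a's (n = 1, 2, …).
For term 7, n = 7, so the run lengths are 22, 7, 21.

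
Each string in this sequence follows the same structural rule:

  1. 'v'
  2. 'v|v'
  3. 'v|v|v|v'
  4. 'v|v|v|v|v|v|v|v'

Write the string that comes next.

v|v|v|v|v|v|v|v|v|v|v|v|v|v|v|v

Each string is two copies of the previous one joined by '|'.
So the next term is two copies of v|v|v|v|v|v|v|v with '|' between the halves.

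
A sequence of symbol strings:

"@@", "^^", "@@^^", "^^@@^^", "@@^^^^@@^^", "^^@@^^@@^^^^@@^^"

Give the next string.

@@^^^^@@^^^^@@^^@@^^^^@@^^

This is a Fibonacci-style word recurrence s(k) = s(k−2)·s(k−1): e.g. @@·^^ = @@^^.
So term 7 is @@^^^^@@^^·^^@@^^@@^^^^@@^^.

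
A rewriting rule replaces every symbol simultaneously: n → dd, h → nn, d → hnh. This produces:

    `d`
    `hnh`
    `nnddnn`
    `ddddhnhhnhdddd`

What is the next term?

Applying the rule to each of the 14 symbols of ddddhnhhnhdddd gives the pieces hnh hnh hnh hnh nn dd nn nn dd nn hnh hnh hnh hnh, which concatenate to the answer.

hnhhnhhnhhnhnnddnnnnddnnhnhhnhhnhhnh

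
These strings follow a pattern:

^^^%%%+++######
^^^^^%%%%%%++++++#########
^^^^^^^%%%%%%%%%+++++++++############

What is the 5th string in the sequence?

^^^^^^^^^^^%%%%%%%%%%%%%%%+++++++++++++++##################

The n-th term is 2n+1 ^'s then 3n %'s then 3n +'s then 3n+3 #'s (n = 1, 2, …).
For term 5, n = 5, so the run lengths are 11, 15, 15, 18.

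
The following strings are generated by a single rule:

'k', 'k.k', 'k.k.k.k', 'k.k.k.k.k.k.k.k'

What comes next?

Each string is two copies of the previous one joined by '.'.
So the next term is two copies of k.k.k.k.k.k.k.k with '.' between the halves.

k.k.k.k.k.k.k.k.k.k.k.k.k.k.k.k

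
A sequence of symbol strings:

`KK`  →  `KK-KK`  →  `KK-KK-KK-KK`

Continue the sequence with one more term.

Every step duplicates the string with '-' between the halves.
Doubling KK-KK-KK-KK with '-' between the halves:

KK-KK-KK-KK-KK-KK-KK-KK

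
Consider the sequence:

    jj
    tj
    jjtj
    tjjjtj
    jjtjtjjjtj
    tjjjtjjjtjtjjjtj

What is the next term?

jjtjtjjjtjtjjjtjjjtjtjjjtj

From term 3 onward, concatenate the second-to-last term with the last: jj·tj = jjtj, tj·jjtj = tjjjtj, …
The next term joins jjtjtjjjtj and tjjjtjjjtjtjjjtj.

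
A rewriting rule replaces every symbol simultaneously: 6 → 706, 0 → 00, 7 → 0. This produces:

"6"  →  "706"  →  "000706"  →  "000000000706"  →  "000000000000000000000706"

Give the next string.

Rewriting the 24 symbols of 000000000000000000000706 one by one yields 00 00 00 00 00 00 00 00 00 00 00 00 00 00 00 00 00 00 00 00 00 0 00 706; concatenated:

000000000000000000000000000000000000000000000706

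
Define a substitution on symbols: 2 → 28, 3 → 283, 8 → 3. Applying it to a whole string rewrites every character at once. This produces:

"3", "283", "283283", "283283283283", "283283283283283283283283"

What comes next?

φ(283283283283283283283283) expands symbol-by-symbol to 28 3 283 28 3 283 28 3 283 28 3 283 28 3 283 28 3 283 28 3 283 28 3 283; joining the 24 pieces gives the next term.

283283283283283283283283283283283283283283283283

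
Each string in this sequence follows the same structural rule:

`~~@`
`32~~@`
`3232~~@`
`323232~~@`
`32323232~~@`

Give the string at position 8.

Each term is the previous one with 32 prepended.
From 32323232~~@, 3 further steps: 32323232~~@ → 3232323232~~@ → 323232323232~~@ → (answer).

32323232323232~~@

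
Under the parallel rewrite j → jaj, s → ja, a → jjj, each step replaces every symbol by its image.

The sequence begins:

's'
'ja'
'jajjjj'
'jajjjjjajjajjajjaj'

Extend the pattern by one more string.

φ(jajjjjjajjajjajjaj) expands symbol-by-symbol to jaj jjj jaj jaj jaj jaj jaj jjj jaj jaj jjj jaj jaj jjj jaj jaj jjj jaj; joining the 18 pieces gives the next term.

jajjjjjajjajjajjajjajjjjjajjajjjjjajjajjjjjajjajjjjjaj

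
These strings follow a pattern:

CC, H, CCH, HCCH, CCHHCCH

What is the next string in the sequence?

This is a Fibonacci-style word recurrence s(k) = s(k−2)·s(k−1): e.g. CC·H = CCH.
The next term joins HCCH and CCHHCCH.

HCCHCCHHCCH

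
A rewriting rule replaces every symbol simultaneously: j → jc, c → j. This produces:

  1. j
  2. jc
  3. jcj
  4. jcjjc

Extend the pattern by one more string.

Expanding jcjjc: j→jc, c→j, j→jc, j→jc, c→j. Concatenated: jc j jc jc j.

jcjjcjcj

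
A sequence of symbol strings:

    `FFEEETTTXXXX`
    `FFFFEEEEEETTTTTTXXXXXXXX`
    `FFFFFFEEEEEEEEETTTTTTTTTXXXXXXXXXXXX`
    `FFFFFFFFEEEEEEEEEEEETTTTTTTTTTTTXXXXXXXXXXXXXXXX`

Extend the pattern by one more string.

FFFFFFFFFFEEEEEEEEEEEEEEETTTTTTTTTTTTTTTXXXXXXXXXXXXXXXXXXXX

Reading off run lengths: F runs 2, 4, 6, 8; E runs 3, 6, 9, 12; T runs 3, 6, 9, 12; X runs 4, 8, 12, 16 — each is linear in n (n = 1, 2, …).
For the next term, n = 5, so the run lengths are 10, 15, 15, 20.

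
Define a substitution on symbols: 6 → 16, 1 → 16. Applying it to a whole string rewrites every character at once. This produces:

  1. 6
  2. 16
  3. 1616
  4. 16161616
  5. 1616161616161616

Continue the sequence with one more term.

Rewriting the 16 symbols of 1616161616161616 one by one yields 16 16 16 16 16 16 16 16 16 16 16 16 16 16 16 16; concatenated:

16161616161616161616161616161616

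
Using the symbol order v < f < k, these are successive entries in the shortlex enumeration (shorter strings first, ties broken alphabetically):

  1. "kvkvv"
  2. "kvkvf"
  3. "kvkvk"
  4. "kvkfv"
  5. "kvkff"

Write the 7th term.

Advancing 2 positions from kvkff through kvkff → kvkfk reaches term 7.

kvkkv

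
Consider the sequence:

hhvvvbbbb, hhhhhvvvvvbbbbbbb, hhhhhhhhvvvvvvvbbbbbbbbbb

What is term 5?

The n-th term is 3n-1 h's then 2n+1 v's then 3n+1 b's (n = 1, 2, …).
Setting n = 5 gives 14, 11, 16 characters in each block.

hhhhhhhhhhhhhhvvvvvvvvvvvbbbbbbbbbbbbbbbb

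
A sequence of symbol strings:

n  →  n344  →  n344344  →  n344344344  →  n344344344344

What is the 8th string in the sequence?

n344344344344344344344

Each term is the previous one with 344 appended.
From n344344344344, 3 further steps: n344344344344 → n344344344344344 → n344344344344344344 → (answer).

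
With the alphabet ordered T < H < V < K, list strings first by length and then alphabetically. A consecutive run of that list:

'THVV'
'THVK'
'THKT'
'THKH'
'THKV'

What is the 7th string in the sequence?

Stepping forward 2 times from THKV: THKV → THKK, then the target.

TVTT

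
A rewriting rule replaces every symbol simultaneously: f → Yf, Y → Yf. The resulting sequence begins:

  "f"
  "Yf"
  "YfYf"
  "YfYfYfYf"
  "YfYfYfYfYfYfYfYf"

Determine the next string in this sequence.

YfYfYfYfYfYfYfYfYfYfYfYfYfYfYfYf

φ(YfYfYfYfYfYfYfYf) expands symbol-by-symbol to Yf Yf Yf Yf Yf Yf Yf Yf Yf Yf Yf Yf Yf Yf Yf Yf; joining the 16 pieces gives the next term.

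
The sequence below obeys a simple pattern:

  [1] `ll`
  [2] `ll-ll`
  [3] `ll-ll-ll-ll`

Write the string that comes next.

Each string is two copies of the previous one joined by '-'.
Doubling ll-ll-ll-ll with '-' between the halves:

ll-ll-ll-ll-ll-ll-ll-ll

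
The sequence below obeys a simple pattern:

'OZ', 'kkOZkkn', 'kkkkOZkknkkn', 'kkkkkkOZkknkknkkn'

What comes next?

Every step adds kk to the front and kkn to the end of the previous string.
Applying this once more to kkkkkkOZkknkknkkn:

kkkkkkkkOZkknkknkknkkn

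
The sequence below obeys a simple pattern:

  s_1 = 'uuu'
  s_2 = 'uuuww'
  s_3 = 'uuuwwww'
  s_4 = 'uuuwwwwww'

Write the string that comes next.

The strings grow by a fixed suffix ww each time.
Applying this once more to uuuwwwwww:

uuuwwwwwwww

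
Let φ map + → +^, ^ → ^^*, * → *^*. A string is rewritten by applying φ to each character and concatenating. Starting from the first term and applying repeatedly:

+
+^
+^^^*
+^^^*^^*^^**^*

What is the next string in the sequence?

Applying the rule to each of the 14 symbols of +^^^*^^*^^**^* gives the pieces +^ ^^* ^^* ^^* *^* ^^* ^^* *^* ^^* ^^* *^* *^* ^^* *^*, which concatenate to the answer.

+^^^*^^*^^**^*^^*^^**^*^^*^^**^**^*^^**^*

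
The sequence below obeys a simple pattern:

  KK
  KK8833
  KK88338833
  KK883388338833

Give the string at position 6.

Every step adds 8833 to the end: s(k+1) = s(k)·8833.
From KK883388338833, 2 further steps: KK883388338833 → KK8833883388338833 → (answer).

KK88338833883388338833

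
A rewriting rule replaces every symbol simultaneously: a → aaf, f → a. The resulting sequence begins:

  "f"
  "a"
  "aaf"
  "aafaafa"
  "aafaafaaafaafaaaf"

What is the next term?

Replace each of the 17 characters of aafaafaaafaafaaaf in place — aaf aaf a aaf aaf a aaf aaf aaf a aaf aaf a aaf aaf aaf a — and concatenate.

aafaafaaafaafaaafaafaafaaafaafaaafaafaafa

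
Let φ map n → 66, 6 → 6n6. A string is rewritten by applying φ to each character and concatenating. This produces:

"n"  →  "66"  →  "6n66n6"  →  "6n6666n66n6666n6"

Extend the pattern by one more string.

Applying the rule to each of the 16 symbols of 6n6666n66n6666n6 gives the pieces 6n6 66 6n6 6n6 6n6 6n6 66 6n6 6n6 66 6n6 6n6 6n6 6n6 66 6n6, which concatenate to the answer.

6n6666n66n66n66n6666n66n6666n66n66n66n6666n6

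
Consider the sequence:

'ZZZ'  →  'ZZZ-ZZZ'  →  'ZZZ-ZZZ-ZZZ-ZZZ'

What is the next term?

s(k+1) = s(k)·-·s(k) — each term doubles the last with '-' between the halves.
Doubling ZZZ-ZZZ-ZZZ-ZZZ with '-' between the halves:

ZZZ-ZZZ-ZZZ-ZZZ-ZZZ-ZZZ-ZZZ-ZZZ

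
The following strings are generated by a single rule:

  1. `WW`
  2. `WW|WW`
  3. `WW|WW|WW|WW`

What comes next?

s(k+1) = s(k)·|·s(k) — each term doubles the last with '|' between the halves.
So the next term is two copies of WW|WW|WW|WW with '|' between the halves.

WW|WW|WW|WW|WW|WW|WW|WW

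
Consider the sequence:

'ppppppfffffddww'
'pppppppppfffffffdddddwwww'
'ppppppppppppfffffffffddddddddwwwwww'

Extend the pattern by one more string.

pppppppppppppppfffffffffffdddddddddddwwwwwwww

The n-th term is 3n+3 p's then 2n+3 f's then 3n-1 d's then 2n w's (n = 1, 2, …).
For the next term, n = 4, so the run lengths are 15, 11, 11, 8.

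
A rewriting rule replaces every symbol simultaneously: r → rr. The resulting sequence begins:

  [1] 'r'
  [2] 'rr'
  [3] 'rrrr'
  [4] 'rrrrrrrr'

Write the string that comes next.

rrrrrrrrrrrrrrrr

Expanding rrrrrrrr: r→rr, r→rr, r→rr, r→rr, r→rr, r→rr, r→rr, r→rr. Concatenated: rr rr rr rr rr rr rr rr.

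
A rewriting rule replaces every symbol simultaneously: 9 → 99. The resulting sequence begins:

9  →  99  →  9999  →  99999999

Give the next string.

Expanding 99999999: 9→99, 9→99, 9→99, 9→99, 9→99, 9→99, 9→99, 9→99. Concatenated: 99 99 99 99 99 99 99 99.

9999999999999999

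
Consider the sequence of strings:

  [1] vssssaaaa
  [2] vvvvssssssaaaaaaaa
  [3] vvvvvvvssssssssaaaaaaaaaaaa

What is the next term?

vvvvvvvvvvssssssssssaaaaaaaaaaaaaaaa

Reading off run lengths: v runs 1, 4, 7; s runs 4, 6, 8; a runs 4, 8, 12 — each is linear in n (n = 1, 2, …).
Setting n = 4 gives 10, 10, 16 characters in each block.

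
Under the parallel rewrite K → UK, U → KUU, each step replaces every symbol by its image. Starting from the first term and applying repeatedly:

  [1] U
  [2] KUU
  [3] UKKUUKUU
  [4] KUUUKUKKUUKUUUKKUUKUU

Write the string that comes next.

UKKUUKUUKUUUKKUUUKUKKUUKUUUKKUUKUUKUUUKUKKUUKUUUKKUUKUU

Applying the rule to each of the 21 symbols of KUUUKUKKUUKUUUKKUUKUU gives the pieces UK KUU KUU KUU UK KUU UK UK KUU KUU UK KUU KUU KUU UK UK KUU KUU UK KUU KUU, which concatenate to the answer.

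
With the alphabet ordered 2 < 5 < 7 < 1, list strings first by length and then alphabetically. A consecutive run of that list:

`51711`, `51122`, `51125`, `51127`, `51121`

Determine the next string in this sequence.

The successor of 51121 increments the rightmost position that isn't already 1 and resets every position after it to 2.

51152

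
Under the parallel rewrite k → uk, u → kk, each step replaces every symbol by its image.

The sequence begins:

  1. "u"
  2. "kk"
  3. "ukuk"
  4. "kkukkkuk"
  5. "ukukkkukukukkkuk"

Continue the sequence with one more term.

kkukkkukukukkkukkkukkkukukukkkuk

Replace each of the 16 characters of ukukkkukukukkkuk in place — kk uk kk uk uk uk kk uk kk uk kk uk uk uk kk uk — and concatenate.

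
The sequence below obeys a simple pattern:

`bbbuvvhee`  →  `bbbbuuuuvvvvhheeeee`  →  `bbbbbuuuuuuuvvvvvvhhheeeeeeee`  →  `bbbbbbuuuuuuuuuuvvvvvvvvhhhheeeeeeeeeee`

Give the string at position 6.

Reading off run lengths: b runs 3, 4, 5, 6; u runs 1, 4, 7, 10; v runs 2, 4, 6, 8; h runs 1, 2, 3, 4; e runs 2, 5, 8, 11 — each is linear in n (n = 1, 2, …).
Setting n = 6 gives 8, 16, 12, 6, 17 characters in each block.

bbbbbbbbuuuuuuuuuuuuuuuuvvvvvvvvvvvvhhhhhheeeeeeeeeeeeeeeee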